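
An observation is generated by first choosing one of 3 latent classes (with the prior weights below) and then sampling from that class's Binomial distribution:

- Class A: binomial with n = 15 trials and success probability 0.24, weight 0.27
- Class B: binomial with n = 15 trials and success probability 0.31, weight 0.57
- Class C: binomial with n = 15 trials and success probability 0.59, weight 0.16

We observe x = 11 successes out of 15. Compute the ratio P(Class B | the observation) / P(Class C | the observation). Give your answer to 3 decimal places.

Posterior odds = (P(Z=i) f_i(x)) / (P(Z=j) f_j(x)); the normalising sum cancels.
Component likelihoods at x = 11 successes out of 15:
  f_A = 6.92964e-05
  f_B = 0.000786154
  f_C = 0.116316
Odds = (0.57/0.16) × (0.000786154/0.116316) = 3.5625 × 0.00675877 ≈ 0.024

0.024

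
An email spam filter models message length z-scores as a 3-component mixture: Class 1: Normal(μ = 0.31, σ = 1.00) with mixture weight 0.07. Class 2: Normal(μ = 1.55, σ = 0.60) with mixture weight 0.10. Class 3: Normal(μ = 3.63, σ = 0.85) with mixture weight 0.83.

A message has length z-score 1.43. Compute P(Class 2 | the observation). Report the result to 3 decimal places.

0.695

Posterior ∝ prior × likelihood, so P(k | x) ∝ P(Z=k) f_k(x); normalise over all components.
Evaluate each component's likelihood at the observed value:
  p_1 = (1/(1.00·√(2π)))·exp(−(1.43−0.31)²/(2·1.00²)) = 0.398942·exp(-0.62720) = 0.213069
  p_2 = (1/(0.60·√(2π)))·exp(−(1.43−1.55)²/(2·0.60²)) = 0.664904·exp(-0.02000) = 0.651738
  p_3 = (1/(0.85·√(2π)))·exp(−(1.43−3.63)²/(2·0.85²)) = 0.469344·exp(-3.34948) = 0.0164752
Unnormalised posteriors:
  P(Z=1)·p_1 = 0.07 × 0.213069 = 0.0149148
  P(Z=2)·p_2 = 0.10 × 0.651738 = 0.0651738
  P(Z=3)·p_3 = 0.83 × 0.0164752 = 0.0136744
Sum: 0.0149148 + 0.0651738 + 0.0136744 = 0.093763
Responsibility of Class 2: 0.0651738 / 0.093763 ≈ 0.695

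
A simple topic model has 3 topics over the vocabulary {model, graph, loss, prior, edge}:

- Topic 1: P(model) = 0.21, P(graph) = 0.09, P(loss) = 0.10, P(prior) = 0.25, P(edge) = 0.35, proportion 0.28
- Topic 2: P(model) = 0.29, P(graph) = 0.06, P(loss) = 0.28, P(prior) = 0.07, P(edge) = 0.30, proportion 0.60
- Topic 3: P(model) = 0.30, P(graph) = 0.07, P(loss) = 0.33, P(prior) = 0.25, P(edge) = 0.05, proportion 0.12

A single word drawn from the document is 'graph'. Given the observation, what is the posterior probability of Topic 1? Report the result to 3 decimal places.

Posterior ∝ prior × likelihood, so P(k | x) ∝ w_k f_k(x); normalise over all components.
Categorical probabilities:
  p_1 = 0.09
  p_2 = 0.06
  p_3 = 0.07
Unnormalised posteriors:
  w_1·p_1 = 0.28 × 0.09 = 0.0252
  w_2·p_2 = 0.60 × 0.06 = 0.036
  w_3·p_3 = 0.12 × 0.07 = 0.0084
Normaliser: 0.0252 + 0.036 + 0.0084 = 0.0696
Responsibility of Topic 1: 0.0252 / 0.0696 ≈ 0.362

0.362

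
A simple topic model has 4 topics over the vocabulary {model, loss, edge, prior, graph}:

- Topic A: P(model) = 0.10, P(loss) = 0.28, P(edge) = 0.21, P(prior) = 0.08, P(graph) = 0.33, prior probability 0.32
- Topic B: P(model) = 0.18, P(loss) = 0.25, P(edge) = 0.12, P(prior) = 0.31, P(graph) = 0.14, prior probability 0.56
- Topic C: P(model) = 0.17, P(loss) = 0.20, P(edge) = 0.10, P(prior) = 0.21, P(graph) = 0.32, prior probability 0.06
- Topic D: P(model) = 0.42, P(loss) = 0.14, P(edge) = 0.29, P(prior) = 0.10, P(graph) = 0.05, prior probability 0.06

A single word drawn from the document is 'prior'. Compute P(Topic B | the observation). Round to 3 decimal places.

0.797

Apply Bayes' rule: the posterior for each component is proportional to its prior times its likelihood at x.
Categorical probabilities:
  L_A = 0.08
  L_B = 0.31
  L_C = 0.21
  L_D = 0.1
Weight by the priors:
  P(Z=A)·L_A = 0.32 × 0.08 = 0.0256
  P(Z=B)·L_B = 0.56 × 0.31 = 0.1736
  P(Z=C)·L_C = 0.06 × 0.21 = 0.0126
  P(Z=D)·L_D = 0.06 × 0.1 = 0.006
Denominator: 0.0256 + 0.1736 + 0.0126 + 0.006 = 0.2178
P(Topic B | 'prior') ≈ 0.797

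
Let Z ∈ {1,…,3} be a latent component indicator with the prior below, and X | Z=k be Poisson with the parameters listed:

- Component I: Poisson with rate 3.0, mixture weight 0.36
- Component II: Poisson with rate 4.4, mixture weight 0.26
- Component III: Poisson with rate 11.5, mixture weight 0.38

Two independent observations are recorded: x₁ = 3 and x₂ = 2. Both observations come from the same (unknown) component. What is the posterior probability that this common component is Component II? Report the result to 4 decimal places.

0.2296

By Bayes' theorem, P(k | x) = w_k f_k(x) / Σ_j w_j f_j(x).
Since both observations come from the same component, the likelihood for component k is f_k(x₁)·f_k(x₂).
  f_I = [0.224042] × [0.224042] = 0.0501947
  f_II = [0.174305] × [0.118845] = 0.0207153
  f_III = [0.00256777] × [0.000669852] = 1.72003e-06
Multiply by the mixture weights:
  w_I·f_I = 0.36 × 0.0501947 = 0.0180701
  w_II·f_II = 0.26 × 0.0207153 = 0.00538597
  w_III·f_III = 0.38 × 1.72003e-06 = 6.5361e-07
Denominator: 0.0180701 + 0.00538597 + 6.5361e-07 = 0.0234567
Responsibility of Component II: 0.00538597 / 0.0234567 ≈ 0.2296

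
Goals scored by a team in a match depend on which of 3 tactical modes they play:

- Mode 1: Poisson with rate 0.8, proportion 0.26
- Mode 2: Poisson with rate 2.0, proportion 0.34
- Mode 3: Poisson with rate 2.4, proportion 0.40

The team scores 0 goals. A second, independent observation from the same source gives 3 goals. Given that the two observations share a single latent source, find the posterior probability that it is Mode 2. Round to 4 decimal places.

Apply Bayes' rule: the posterior for each component is proportional to its prior times its likelihood at x.
Since both observations come from the same component, the likelihood for component k is f_k(x₁)·f_k(x₂).
  p_1 = [0.449329] × [0.0383427] = 0.0172285
  p_2 = [0.135335] × [0.180447] = 0.0244209
  p_3 = [0.090718] × [0.209014] = 0.0189613
Weight by the priors:
  w_1·p_1 = 0.26 × 0.0172285 = 0.00447941
  w_2·p_2 = 0.34 × 0.0244209 = 0.00830309
  w_3·p_3 = 0.40 × 0.0189613 = 0.00758453
Marginal: 0.00447941 + 0.00830309 + 0.00758453 = 0.020367
P(Mode 2 | x₁,x₂) = 0.00830309 / 0.020367 ≈ 0.4077

0.4077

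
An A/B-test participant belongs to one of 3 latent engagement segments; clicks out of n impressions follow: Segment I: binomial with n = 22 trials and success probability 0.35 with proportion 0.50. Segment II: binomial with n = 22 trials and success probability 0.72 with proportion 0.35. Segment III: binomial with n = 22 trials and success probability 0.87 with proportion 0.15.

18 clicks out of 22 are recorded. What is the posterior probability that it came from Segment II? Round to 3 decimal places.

The responsibility of component k is π_k f_k(x) divided by Σ_j π_j f_j(x).
Binomial probabilities:
  f_I = 8.11134e-06
  f_II = 0.121571
  f_III = 0.170347
Prior × likelihood for each component:
  π_I·f_I = 0.50 × 8.11134e-06 = 4.05567e-06
  π_II·f_II = 0.35 × 0.121571 = 0.04255
  π_III·f_III = 0.15 × 0.170347 = 0.025552
Normaliser: 4.05567e-06 + 0.04255 + 0.025552 = 0.0681061
P(Segment II | 18 clicks out of 22) = 0.04255 / 0.0681061 ≈ 0.625

0.625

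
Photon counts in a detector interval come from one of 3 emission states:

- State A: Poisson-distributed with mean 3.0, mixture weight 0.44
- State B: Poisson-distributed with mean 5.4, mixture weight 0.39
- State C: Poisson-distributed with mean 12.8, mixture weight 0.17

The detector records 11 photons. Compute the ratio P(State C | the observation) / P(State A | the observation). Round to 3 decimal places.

Since P(k|x) ∝ P(Z=k) f_k(x), the posterior odds are P(Z=i) f_i(x) / (P(Z=j) f_j(x)).
Evaluate each component's likelihood at the observed value:
  L_A = 0.00022095
  L_B = 0.0128821
  L_C = 0.104516
Posterior odds = (P(Z=C)·L_C) / (P(Z=A)·L_A) = (0.17·0.104516) / (0.44·0.00022095) = 0.0177678 / 9.72181e-05 ≈ 182.762

182.762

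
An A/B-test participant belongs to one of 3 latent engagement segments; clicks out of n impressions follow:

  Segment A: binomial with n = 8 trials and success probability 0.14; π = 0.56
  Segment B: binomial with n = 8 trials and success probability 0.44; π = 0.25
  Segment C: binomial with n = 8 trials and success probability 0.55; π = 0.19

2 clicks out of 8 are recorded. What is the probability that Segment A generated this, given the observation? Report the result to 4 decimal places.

0.6927

By Bayes' theorem, P(k | x) = π_k f_k(x) / Σ_j π_j f_j(x).
Binomial probabilities:
  p_A = 0.222026
  p_B = 0.167183
  p_C = 0.0703329
Unnormalised posteriors:
  π_A·p_A = 0.56 × 0.222026 = 0.124335
  π_B·p_B = 0.25 × 0.167183 = 0.0417957
  π_C·p_C = 0.19 × 0.0703329 = 0.0133633
Denominator: 0.124335 + 0.0417957 + 0.0133633 = 0.179494
Responsibility of Segment A: 0.124335 / 0.179494 ≈ 0.6927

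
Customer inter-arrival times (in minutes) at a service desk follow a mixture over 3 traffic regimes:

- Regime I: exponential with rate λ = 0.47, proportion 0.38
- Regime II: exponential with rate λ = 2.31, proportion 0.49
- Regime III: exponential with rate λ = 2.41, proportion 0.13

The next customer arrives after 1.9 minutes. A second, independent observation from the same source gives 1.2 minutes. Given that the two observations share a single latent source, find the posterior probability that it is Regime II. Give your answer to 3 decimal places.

0.092

Apply Bayes' rule: the posterior for each component is proportional to its prior times its likelihood at x.
Since both observations come from the same component, the likelihood for component k is f_k(x₁)·f_k(x₂).
  L_I = [0.19243] × [0.267397] = 0.0514551
  L_II = [0.0286743] × [0.14446] = 0.0041423
  L_III = [0.024739] × [0.133671] = 0.00330689
Unnormalised posteriors:
  w_I·L_I = 0.38 × 0.0514551 = 0.0195529
  w_II·L_II = 0.49 × 0.0041423 = 0.00202973
  w_III·L_III = 0.13 × 0.00330689 = 0.000429896
Evidence: 0.0195529 + 0.00202973 + 0.000429896 = 0.0220126
Responsibility of Regime II: 0.00202973 / 0.0220126 ≈ 0.092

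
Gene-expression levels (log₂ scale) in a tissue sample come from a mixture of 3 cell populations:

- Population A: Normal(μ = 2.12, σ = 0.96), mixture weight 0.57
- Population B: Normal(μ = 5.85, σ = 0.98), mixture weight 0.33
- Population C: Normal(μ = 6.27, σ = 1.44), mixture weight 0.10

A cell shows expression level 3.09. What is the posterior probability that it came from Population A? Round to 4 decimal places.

0.9663

P(component k | x) = π_k·f_k(x) / marginal(x), where marginal(x) = Σ_j π_j·f_j(x).
Normal densities:
  L_A = 0.249427
  L_B = 0.00771504
  L_C = 0.0241868
Weight by the priors:
  π_A·L_A = 0.57 × 0.249427 = 0.142174
  π_B·L_B = 0.33 × 0.00771504 = 0.00254596
  π_C·L_C = 0.10 × 0.0241868 = 0.00241868
Marginal: 0.142174 + 0.00254596 + 0.00241868 = 0.147138
So the posterior for Population A is 0.142174 / 0.147138 ≈ 0.9663.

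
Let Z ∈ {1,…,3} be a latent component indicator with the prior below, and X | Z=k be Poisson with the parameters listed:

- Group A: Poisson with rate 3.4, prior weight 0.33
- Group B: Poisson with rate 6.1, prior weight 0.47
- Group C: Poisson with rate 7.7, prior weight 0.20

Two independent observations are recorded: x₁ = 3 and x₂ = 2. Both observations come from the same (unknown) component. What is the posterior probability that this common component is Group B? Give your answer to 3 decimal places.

0.106

Posterior ∝ prior × likelihood, so P(k | x) ∝ P(Z=k) f_k(x); normalise over all components.
Since both observations come from the same component, the likelihood for component k is f_k(x₁)·f_k(x₂).
  p_A = [e^(−3.4)·3.4^3/3! = 0.218617] × [0.192898] = 0.0421707
  p_B = [e^(−6.1)·6.1^3/3! = 0.0848481] × [0.0417286] = 0.00354059
  p_C = [e^(−7.7)·7.7^3/3! = 0.0344551] × [0.0134241] = 0.000462527
Weight by the priors:
  P(Z=A)·p_A = 0.33 × 0.0421707 = 0.0139163
  P(Z=B)·p_B = 0.47 × 0.00354059 = 0.00166408
  P(Z=C)·p_C = 0.20 × 0.000462527 = 9.25055e-05
Normaliser: 0.0139163 + 0.00166408 + 9.25055e-05 = 0.0156729
Responsibility of Group B: 0.00166408 / 0.0156729 ≈ 0.106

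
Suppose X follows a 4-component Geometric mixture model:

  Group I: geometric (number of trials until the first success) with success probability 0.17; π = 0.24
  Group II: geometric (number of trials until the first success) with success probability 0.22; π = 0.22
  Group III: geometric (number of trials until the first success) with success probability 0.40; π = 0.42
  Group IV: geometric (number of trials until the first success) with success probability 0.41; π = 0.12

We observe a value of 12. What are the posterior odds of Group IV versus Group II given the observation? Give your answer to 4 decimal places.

0.0471

The posterior odds equal the prior odds times the likelihood ratio: (P(Z=i)/P(Z=j))·(f_i(x)/f_j(x)).
Component likelihoods at x = 12:
  L_I = 0.17·(1−0.17)^11 = 0.17·0.128783 = 0.0218931
  L_II = 0.22·(1−0.22)^11 = 0.22·0.0650191 = 0.0143042
  L_III = 0.40·(1−0.40)^11 = 0.40·0.00362797 = 0.00145119
  L_IV = 0.41·(1−0.41)^11 = 0.41·0.00301559 = 0.00123639
Odds = (0.12/0.22) × (0.00123639/0.0143042) = 0.545455 × 0.0864356 ≈ 0.0471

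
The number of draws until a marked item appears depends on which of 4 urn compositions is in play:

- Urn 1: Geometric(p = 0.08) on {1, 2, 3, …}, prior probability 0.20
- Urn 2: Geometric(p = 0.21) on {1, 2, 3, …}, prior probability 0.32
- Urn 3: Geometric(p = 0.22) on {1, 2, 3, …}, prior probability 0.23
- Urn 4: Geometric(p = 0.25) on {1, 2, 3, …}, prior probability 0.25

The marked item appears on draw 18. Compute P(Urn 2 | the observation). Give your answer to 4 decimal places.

0.1937

Posterior ∝ prior × likelihood, so P(k | x) ∝ π_k f_k(x); normalise over all components.
Component likelihoods at x = 18:
  p_1 = 0.08·(1−0.08)^17 = 0.08·0.242322 = 0.0193858
  p_2 = 0.21·(1−0.21)^17 = 0.21·0.0181828 = 0.00381839
  p_3 = 0.22·(1−0.22)^17 = 0.22·0.0146423 = 0.0032213
  p_4 = 0.25·(1−0.25)^17 = 0.25·0.00751695 = 0.00187924
Unnormalised posteriors:
  π_1·p_1 = 0.20 × 0.0193858 = 0.00387715
  π_2·p_2 = 0.32 × 0.00381839 = 0.00122188
  π_3·p_3 = 0.23 × 0.0032213 = 0.000740899
  π_4·p_4 = 0.25 × 0.00187924 = 0.000469809
Sum: 0.00387715 + 0.00122188 + 0.000740899 + 0.000469809 = 0.00630975
Responsibility of Urn 2: 0.00122188 / 0.00630975 ≈ 0.1937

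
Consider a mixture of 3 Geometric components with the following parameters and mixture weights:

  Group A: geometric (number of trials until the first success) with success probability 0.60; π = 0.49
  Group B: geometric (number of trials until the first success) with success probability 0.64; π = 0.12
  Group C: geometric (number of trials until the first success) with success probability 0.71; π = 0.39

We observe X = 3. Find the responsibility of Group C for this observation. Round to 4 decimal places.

The responsibility of component k is P(Z=k) f_k(x) divided by Σ_j P(Z=j) f_j(x).
Component likelihoods at x = 3:
  f_A = 0.60·(1−0.60)^2 = 0.60·0.16 = 0.096
  f_B = 0.64·(1−0.64)^2 = 0.64·0.1296 = 0.082944
  f_C = 0.71·(1−0.71)^2 = 0.71·0.0841 = 0.059711
Prior × likelihood for each component:
  P(Z=A)·f_A = 0.49 × 0.096 = 0.04704
  P(Z=B)·f_B = 0.12 × 0.082944 = 0.00995328
  P(Z=C)·f_C = 0.39 × 0.059711 = 0.0232873
Sum: 0.04704 + 0.00995328 + 0.0232873 = 0.0802806
Responsibility of Group C: 0.0232873 / 0.0802806 ≈ 0.2901

0.2901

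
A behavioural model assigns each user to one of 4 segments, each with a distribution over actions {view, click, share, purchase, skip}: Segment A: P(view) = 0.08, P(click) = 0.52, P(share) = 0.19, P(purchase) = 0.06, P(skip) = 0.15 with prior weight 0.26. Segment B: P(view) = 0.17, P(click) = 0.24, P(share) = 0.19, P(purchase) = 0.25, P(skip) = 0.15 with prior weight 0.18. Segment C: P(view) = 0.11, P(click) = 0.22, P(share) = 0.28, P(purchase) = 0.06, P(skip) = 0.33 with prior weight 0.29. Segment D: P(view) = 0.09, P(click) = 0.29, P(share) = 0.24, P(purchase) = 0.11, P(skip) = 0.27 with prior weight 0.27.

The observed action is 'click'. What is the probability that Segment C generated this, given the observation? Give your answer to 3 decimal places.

0.199

P(component k | x) = π_k·f_k(x) / marginal(x), where marginal(x) = Σ_j π_j·f_j(x).
Component likelihoods at x = 'click':
  f_A = 0.52
  f_B = 0.24
  f_C = 0.22
  f_D = 0.29
Weight by the priors:
  π_A·f_A = 0.26 × 0.52 = 0.1352
  π_B·f_B = 0.18 × 0.24 = 0.0432
  π_C·f_C = 0.29 × 0.22 = 0.0638
  π_D·f_D = 0.27 × 0.29 = 0.0783
Sum: 0.1352 + 0.0432 + 0.0638 + 0.0783 = 0.3205
P(Segment C | the observation) = 0.0638 / 0.3205 ≈ 0.199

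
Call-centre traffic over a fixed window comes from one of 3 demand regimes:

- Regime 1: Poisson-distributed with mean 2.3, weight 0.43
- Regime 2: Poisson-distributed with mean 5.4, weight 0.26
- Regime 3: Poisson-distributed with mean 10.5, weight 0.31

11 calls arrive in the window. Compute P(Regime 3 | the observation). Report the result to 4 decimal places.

The responsibility of component k is P(Z=k) f_k(x) divided by Σ_j P(Z=j) f_j(x).
Poisson probabilities:
  p_1 = 2.39317e-05
  p_2 = 0.0128821
  p_3 = 0.117987
Prior × likelihood for each component:
  P(Z=1)·p_1 = 0.43 × 2.39317e-05 = 1.02906e-05
  P(Z=2)·p_2 = 0.26 × 0.0128821 = 0.00334934
  P(Z=3)·p_3 = 0.31 × 0.117987 = 0.036576
Normaliser: 1.02906e-05 + 0.00334934 + 0.036576 = 0.0399356
Responsibility of Regime 3: 0.036576 / 0.0399356 ≈ 0.9159

0.9159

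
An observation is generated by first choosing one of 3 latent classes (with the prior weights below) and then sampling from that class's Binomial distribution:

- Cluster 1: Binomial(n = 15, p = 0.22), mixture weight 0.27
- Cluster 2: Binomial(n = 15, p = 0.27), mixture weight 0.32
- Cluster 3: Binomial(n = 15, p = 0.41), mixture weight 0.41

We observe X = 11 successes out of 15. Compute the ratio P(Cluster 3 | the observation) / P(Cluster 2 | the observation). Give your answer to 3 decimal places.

54.122

Only the two components matter; the odds are (π_i f_i(x)) / (π_j f_j(x)).
Component likelihoods at x = 11 successes out of 15:
  f_1 = 2.9523e-05
  f_2 = 0.000215489
  f_3 = 0.00910255
Posterior odds = (π_3·f_3) / (π_2·f_2) = (0.41·0.00910255) / (0.32·0.000215489) = 0.00373205 / 6.89565e-05 ≈ 54.122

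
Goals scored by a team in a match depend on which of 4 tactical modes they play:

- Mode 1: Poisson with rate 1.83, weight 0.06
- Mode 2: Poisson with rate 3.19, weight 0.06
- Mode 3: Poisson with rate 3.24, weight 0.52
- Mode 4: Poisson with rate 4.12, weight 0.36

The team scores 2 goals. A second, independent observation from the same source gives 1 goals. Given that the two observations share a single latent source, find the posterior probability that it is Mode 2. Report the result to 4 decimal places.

Apply Bayes' rule: the posterior for each component is proportional to its prior times its likelihood at x.
Since both observations come from the same component, the likelihood for component k is f_k(x₁)·f_k(x₂).
  p_1 = [0.268604] × [0.293557] = 0.0788507
  p_2 = [0.209485] × [0.131338] = 0.0275133
  p_3 = [0.205563] × [0.126891] = 0.0260842
  p_4 = [0.13787] × [0.0669274] = 0.00922731
Weight by the priors:
  π_1·p_1 = 0.06 × 0.0788507 = 0.00473104
  π_2·p_2 = 0.06 × 0.0275133 = 0.0016508
  π_3·p_3 = 0.52 × 0.0260842 = 0.0135638
  π_4·p_4 = 0.36 × 0.00922731 = 0.00332183
Evidence: 0.00473104 + 0.0016508 + 0.0135638 + 0.00332183 = 0.0232674
P(Mode 2 | x₁, x₂) ≈ 0.0709

0.0709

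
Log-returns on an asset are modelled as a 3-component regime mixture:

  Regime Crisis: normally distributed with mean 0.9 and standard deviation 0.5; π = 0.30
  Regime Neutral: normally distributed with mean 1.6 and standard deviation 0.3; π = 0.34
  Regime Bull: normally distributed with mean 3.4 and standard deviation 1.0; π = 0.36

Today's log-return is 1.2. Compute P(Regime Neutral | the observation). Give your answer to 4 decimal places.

0.4663

The responsibility of component k is P(Z=k) f_k(x) divided by Σ_j P(Z=j) f_j(x).
Evaluate each component's likelihood at the observed value:
  L_Crisis = (1/(0.5·√(2π)))·exp(−(1.2−0.9)²/(2·0.5²)) = 0.797885·exp(-0.18000) = 0.666449
  L_Neutral = (1/(0.3·√(2π)))·exp(−(1.2−1.6)²/(2·0.3²)) = 1.329808·exp(-0.88889) = 0.5467
  L_Bull = (1/(1.0·√(2π)))·exp(−(1.2−3.4)²/(2·1.0²)) = 0.398942·exp(-2.42000) = 0.0354746
Multiply by the mixture weights:
  P(Z=Crisis)·L_Crisis = 0.30 × 0.666449 = 0.199935
  P(Z=Neutral)·L_Neutral = 0.34 × 0.5467 = 0.185878
  P(Z=Bull)·L_Bull = 0.36 × 0.0354746 = 0.0127709
Marginal: 0.199935 + 0.185878 + 0.0127709 = 0.398584
Responsibility of Regime Neutral: 0.185878 / 0.398584 ≈ 0.4663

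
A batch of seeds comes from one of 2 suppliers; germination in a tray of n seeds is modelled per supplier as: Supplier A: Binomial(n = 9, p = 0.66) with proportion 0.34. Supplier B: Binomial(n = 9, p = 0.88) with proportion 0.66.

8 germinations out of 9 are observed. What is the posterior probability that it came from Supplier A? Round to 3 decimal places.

By Bayes' theorem, P(k | x) = P(Z=k) f_k(x) / Σ_j P(Z=j) f_j(x).
Binomial probabilities:
  p_A = C(9,8)·0.66^8·0.34^1 = 9·0.0360041·0.34 = 0.110172
  p_B = C(9,8)·0.88^8·0.12^1 = 9·0.359635·0.12 = 0.388405
Weight by the priors:
  P(Z=A)·p_A = 0.34 × 0.110172 = 0.0374586
  P(Z=B)·p_B = 0.66 × 0.388405 = 0.256347
Normaliser: 0.0374586 + 0.256347 = 0.293806
P(Supplier A | 8 germinations out of 9) = 0.0374586 / 0.293806 ≈ 0.127

0.127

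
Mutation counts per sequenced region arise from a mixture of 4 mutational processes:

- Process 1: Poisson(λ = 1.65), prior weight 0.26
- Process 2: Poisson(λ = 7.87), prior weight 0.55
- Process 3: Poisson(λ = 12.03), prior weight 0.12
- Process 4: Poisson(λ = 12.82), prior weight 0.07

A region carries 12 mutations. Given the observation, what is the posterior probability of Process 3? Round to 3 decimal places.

Posterior ∝ prior × likelihood, so P(k | x) ∝ w_k f_k(x); normalise over all components.
Poisson probabilities:
  p_1 = 1.63262e-07
  p_2 = 0.0450259
  p_3 = 0.114364
  p_4 = 0.111343
Weight by the priors:
  w_1·p_1 = 0.26 × 1.63262e-07 = 4.24481e-08
  w_2·p_2 = 0.55 × 0.0450259 = 0.0247642
  w_3·p_3 = 0.12 × 0.114364 = 0.0137236
  w_4·p_4 = 0.07 × 0.111343 = 0.00779403
Denominator: 4.24481e-08 + 0.0247642 + 0.0137236 + 0.00779403 = 0.0462819
Responsibility of Process 3: 0.0137236 / 0.0462819 ≈ 0.297

0.297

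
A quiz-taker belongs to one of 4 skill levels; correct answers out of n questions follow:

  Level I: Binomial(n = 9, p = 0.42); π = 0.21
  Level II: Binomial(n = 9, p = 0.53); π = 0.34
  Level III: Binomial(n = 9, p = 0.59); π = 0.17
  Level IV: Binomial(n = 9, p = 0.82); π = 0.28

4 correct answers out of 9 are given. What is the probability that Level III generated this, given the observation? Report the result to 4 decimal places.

P(component k | x) = P(Z=k)·f_k(x) / marginal(x), where marginal(x) = Σ_j P(Z=j)·f_j(x).
Evaluate each component's likelihood at the observed value:
  f_I = 0.25734
  f_II = 0.228015
  f_III = 0.176888
  f_IV = 0.0107644
Multiply by the mixture weights:
  P(Z=I)·f_I = 0.21 × 0.25734 = 0.0540414
  P(Z=II)·f_II = 0.34 × 0.228015 = 0.0775251
  P(Z=III)·f_III = 0.17 × 0.176888 = 0.0300709
  P(Z=IV)·f_IV = 0.28 × 0.0107644 = 0.00301402
Sum: 0.0540414 + 0.0775251 + 0.0300709 + 0.00301402 = 0.164651
So the posterior for Level III is 0.0300709 / 0.164651 ≈ 0.1826.

0.1826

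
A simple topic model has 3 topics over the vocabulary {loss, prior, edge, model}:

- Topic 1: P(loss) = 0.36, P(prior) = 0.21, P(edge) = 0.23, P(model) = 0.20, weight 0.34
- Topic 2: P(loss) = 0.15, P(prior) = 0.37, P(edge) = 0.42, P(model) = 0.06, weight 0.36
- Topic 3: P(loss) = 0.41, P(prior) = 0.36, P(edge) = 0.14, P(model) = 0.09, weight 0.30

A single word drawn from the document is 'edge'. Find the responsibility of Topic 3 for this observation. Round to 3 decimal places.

0.155

The responsibility of component k is w_k f_k(x) divided by Σ_j w_j f_j(x).
Component likelihoods at x = 'edge':
  L_1 = 0.23
  L_2 = 0.42
  L_3 = 0.14
Unnormalised posteriors:
  w_1·L_1 = 0.34 × 0.23 = 0.0782
  w_2·L_2 = 0.36 × 0.42 = 0.1512
  w_3·L_3 = 0.30 × 0.14 = 0.042
Evidence: 0.0782 + 0.1512 + 0.042 = 0.2714
P(Topic 3 | x) ≈ 0.155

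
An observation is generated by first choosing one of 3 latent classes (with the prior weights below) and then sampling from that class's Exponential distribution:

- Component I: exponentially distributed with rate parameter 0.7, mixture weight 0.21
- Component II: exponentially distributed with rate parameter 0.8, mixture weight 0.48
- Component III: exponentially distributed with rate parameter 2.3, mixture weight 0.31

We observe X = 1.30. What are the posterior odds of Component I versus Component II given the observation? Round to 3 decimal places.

0.436

Posterior odds = (π_i f_i(x)) / (π_j f_j(x)); the normalising sum cancels.
Component likelihoods at x = 1.30:
  L_I = 0.7·e^(−0.7·1.30) = 0.7·e^(−0.9100) = 0.281767
  L_II = 0.8·e^(−0.8·1.30) = 0.8·e^(−1.0400) = 0.282764
  L_III = 2.3·e^(−2.3·1.30) = 2.3·e^(−2.9900) = 0.115661
Posterior odds = (π_I·L_I) / (π_II·L_II) = (0.21·0.281767) / (0.48·0.282764) = 0.0591711 / 0.135727 ≈ 0.436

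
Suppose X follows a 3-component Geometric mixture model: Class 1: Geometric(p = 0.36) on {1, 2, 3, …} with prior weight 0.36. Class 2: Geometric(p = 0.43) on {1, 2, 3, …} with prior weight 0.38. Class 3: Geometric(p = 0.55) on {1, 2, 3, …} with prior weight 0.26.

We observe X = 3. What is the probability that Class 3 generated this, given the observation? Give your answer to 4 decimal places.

Apply Bayes' rule: the posterior for each component is proportional to its prior times its likelihood at x.
Geometric probabilities:
  L_1 = 0.36·(1−0.36)^2 = 0.36·0.4096 = 0.147456
  L_2 = 0.43·(1−0.43)^2 = 0.43·0.3249 = 0.139707
  L_3 = 0.55·(1−0.55)^2 = 0.55·0.2025 = 0.111375
Prior × likelihood for each component:
  P(Z=1)·L_1 = 0.36 × 0.147456 = 0.0530842
  P(Z=2)·L_2 = 0.38 × 0.139707 = 0.0530887
  P(Z=3)·L_3 = 0.26 × 0.111375 = 0.0289575
Normaliser: 0.0530842 + 0.0530887 + 0.0289575 = 0.13513
P(Class 3 | x) = 0.0289575 / 0.13513 ≈ 0.2143

0.2143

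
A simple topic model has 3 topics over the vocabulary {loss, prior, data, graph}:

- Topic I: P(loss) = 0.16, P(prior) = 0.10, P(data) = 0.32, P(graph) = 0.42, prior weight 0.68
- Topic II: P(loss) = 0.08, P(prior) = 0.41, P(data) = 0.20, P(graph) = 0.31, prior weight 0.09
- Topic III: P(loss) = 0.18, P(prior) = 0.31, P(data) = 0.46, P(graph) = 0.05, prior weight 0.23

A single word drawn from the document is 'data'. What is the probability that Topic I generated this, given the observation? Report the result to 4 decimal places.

The responsibility of component k is π_k f_k(x) divided by Σ_j π_j f_j(x).
Evaluate each component's likelihood at the observed value:
  L_I = P(data | comp) = 0.32
  L_II = P(data | comp) = 0.20
  L_III = P(data | comp) = 0.46
Prior × likelihood for each component:
  π_I·L_I = 0.68 × 0.32 = 0.2176
  π_II·L_II = 0.09 × 0.2 = 0.018
  π_III·L_III = 0.23 × 0.46 = 0.1058
Evidence: 0.2176 + 0.018 + 0.1058 = 0.3414
P(Topic I | data) ≈ 0.6374

0.6374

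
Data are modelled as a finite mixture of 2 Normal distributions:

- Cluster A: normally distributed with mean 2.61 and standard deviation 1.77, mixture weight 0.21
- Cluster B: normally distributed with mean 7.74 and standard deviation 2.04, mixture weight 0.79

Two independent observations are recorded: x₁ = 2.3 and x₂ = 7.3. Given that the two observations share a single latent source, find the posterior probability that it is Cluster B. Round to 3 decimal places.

0.729

Posterior ∝ prior × likelihood, so P(k | x) ∝ π_k f_k(x); normalise over all components.
Since both observations come from the same component, the likelihood for component k is f_k(x₁)·f_k(x₂).
  L_A = [(1/(1.77·√(2π)))·exp(−(2.3−2.61)²/(2·1.77²)) = 0.225391·exp(-0.01534) = 0.221961] × [0.00673512] = 0.00149493
  L_B = [(1/(2.04·√(2π)))·exp(−(2.3−7.74)²/(2·2.04²)) = 0.195560·exp(-3.55556) = 0.00558627] × [0.191064] = 0.00106733
Weight by the priors:
  π_A·L_A = 0.21 × 0.00149493 = 0.000313936
  π_B·L_B = 0.79 × 0.00106733 = 0.000843193
Denominator: 0.000313936 + 0.000843193 = 0.00115713
Responsibility of Cluster B: 0.000843193 / 0.00115713 ≈ 0.729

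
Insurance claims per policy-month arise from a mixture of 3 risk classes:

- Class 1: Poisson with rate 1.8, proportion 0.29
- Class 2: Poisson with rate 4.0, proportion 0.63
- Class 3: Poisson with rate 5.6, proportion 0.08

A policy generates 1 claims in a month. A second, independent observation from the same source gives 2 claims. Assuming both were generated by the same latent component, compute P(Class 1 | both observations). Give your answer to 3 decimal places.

Apply Bayes' rule: the posterior for each component is proportional to its prior times its likelihood at x.
Since both observations come from the same component, the likelihood for component k is f_k(x₁)·f_k(x₂).
  p_1 = [0.297538] × [0.267784] = 0.079676
  p_2 = [0.0732626] × [0.146525] = 0.0107348
  p_3 = [0.020708] × [0.0579825] = 0.0012007
Prior × likelihood for each component:
  π_1·p_1 = 0.29 × 0.079676 = 0.023106
  π_2·p_2 = 0.63 × 0.0107348 = 0.00676293
  π_3·p_3 = 0.08 × 0.0012007 = 9.60563e-05
Normaliser: 0.023106 + 0.00676293 + 9.60563e-05 = 0.029965
P(Class 1 | x₁,x₂) ≈ 0.771

0.771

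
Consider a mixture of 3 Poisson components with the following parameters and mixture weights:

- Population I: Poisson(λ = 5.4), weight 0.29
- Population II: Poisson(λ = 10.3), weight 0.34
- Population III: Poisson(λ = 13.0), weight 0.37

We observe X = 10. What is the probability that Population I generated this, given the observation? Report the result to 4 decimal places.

0.0931

By Bayes' theorem, P(k | x) = π_k f_k(x) / Σ_j π_j f_j(x).
Poisson probabilities:
  p_I = 0.0262412
  p_II = 0.124559
  p_III = 0.0858702
Weight by the priors:
  π_I·p_I = 0.29 × 0.0262412 = 0.00760996
  π_II·p_II = 0.34 × 0.124559 = 0.0423502
  π_III·p_III = 0.37 × 0.0858702 = 0.031772
Sum: 0.00760996 + 0.0423502 + 0.031772 = 0.0817321
Responsibility of Population I: 0.00760996 / 0.0817321 ≈ 0.0931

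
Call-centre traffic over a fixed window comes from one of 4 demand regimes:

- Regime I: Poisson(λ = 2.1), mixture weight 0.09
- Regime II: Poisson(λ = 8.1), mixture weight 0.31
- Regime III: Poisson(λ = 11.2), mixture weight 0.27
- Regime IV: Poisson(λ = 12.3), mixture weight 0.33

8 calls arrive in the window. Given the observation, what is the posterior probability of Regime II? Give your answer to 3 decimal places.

0.506

Apply Bayes' rule: the posterior for each component is proportional to its prior times its likelihood at x.
Poisson probabilities:
  p_I = e^(−2.1)·2.1^8/8! = 0.00114872
  p_II = e^(−8.1)·8.1^8/8! = 0.1395
  p_III = e^(−11.2)·11.2^8/8! = 0.0839703
  p_IV = e^(−12.3)·12.3^8/8! = 0.0591423
Multiply by the mixture weights:
  w_I·p_I = 0.09 × 0.00114872 = 0.000103385
  w_II·p_II = 0.31 × 0.1395 = 0.043245
  w_III·p_III = 0.27 × 0.0839703 = 0.022672
  w_IV·p_IV = 0.33 × 0.0591423 = 0.019517
Normaliser: 0.000103385 + 0.043245 + 0.022672 + 0.019517 = 0.0855373
Responsibility of Regime II: 0.043245 / 0.0855373 ≈ 0.506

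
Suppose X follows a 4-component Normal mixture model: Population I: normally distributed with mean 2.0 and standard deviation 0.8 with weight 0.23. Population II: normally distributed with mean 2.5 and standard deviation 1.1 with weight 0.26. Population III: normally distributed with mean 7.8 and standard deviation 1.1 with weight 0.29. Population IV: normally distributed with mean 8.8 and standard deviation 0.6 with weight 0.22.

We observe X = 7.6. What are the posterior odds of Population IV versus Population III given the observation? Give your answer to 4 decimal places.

Posterior odds = (w_i f_i(x)) / (w_j f_j(x)); the normalising sum cancels.
Normal densities:
  f_I = 1.14184e-11
  f_II = 7.7938e-06
  f_III = 0.356729
  f_IV = 0.0899849
Posterior odds = (w_IV·f_IV) / (w_III·f_III) = (0.22·0.0899849) / (0.29·0.356729) = 0.0197967 / 0.103452 ≈ 0.1914

0.1914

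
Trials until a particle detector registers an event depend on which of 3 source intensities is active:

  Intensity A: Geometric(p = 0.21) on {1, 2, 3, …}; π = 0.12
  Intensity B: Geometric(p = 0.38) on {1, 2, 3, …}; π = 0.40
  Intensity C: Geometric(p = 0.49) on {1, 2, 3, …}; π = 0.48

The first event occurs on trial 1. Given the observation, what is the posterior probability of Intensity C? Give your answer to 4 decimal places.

By Bayes' theorem, P(k | x) = π_k f_k(x) / Σ_j π_j f_j(x).
Component likelihoods at x = 1:
  f_A = 0.21·(1−0.21)^0 = 0.21·1 = 0.21
  f_B = 0.38·(1−0.38)^0 = 0.38·1 = 0.38
  f_C = 0.49·(1−0.49)^0 = 0.49·1 = 0.49
Weight by the priors:
  π_A·f_A = 0.12 × 0.21 = 0.0252
  π_B·f_B = 0.40 × 0.38 = 0.152
  π_C·f_C = 0.48 × 0.49 = 0.2352
Evidence: 0.0252 + 0.152 + 0.2352 = 0.4124
So the posterior for Intensity C is 0.2352 / 0.4124 ≈ 0.5703.

0.5703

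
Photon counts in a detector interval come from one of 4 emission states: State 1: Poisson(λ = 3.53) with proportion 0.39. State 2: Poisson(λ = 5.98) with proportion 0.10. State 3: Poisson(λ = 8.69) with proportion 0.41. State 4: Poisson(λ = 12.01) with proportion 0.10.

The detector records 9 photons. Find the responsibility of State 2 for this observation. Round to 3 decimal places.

0.095

P(component k | x) = π_k·f_k(x) / marginal(x), where marginal(x) = Σ_j π_j·f_j(x).
Evaluate each component's likelihood at the observed value:
  L_1 = 0.00687305
  L_2 = 0.0681501
  L_3 = 0.131038
  L_4 = 0.087146
Unnormalised posteriors:
  π_1·L_1 = 0.39 × 0.00687305 = 0.00268049
  π_2·L_2 = 0.10 × 0.0681501 = 0.00681501
  π_3·L_3 = 0.41 × 0.131038 = 0.0537254
  π_4·L_4 = 0.10 × 0.087146 = 0.0087146
Sum: 0.00268049 + 0.00681501 + 0.0537254 + 0.0087146 = 0.0719355
P(State 2 | x) = 0.00681501 / 0.0719355 ≈ 0.095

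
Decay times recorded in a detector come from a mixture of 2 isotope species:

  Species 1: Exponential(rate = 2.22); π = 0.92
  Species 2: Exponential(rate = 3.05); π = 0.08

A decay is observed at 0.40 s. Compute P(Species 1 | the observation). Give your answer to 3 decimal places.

0.921

The responsibility of component k is P(Z=k) f_k(x) divided by Σ_j P(Z=j) f_j(x).
Exponential densities:
  p_1 = 2.22·e^(−2.22·0.40) = 2.22·e^(−0.8880) = 0.913481
  p_2 = 3.05·e^(−3.05·0.40) = 3.05·e^(−1.2200) = 0.900452
Multiply by the mixture weights:
  P(Z=1)·p_1 = 0.92 × 0.913481 = 0.840402
  P(Z=2)·p_2 = 0.08 × 0.900452 = 0.0720362
Sum: 0.840402 + 0.0720362 = 0.912439
P(Species 1 | x) = 0.840402 / 0.912439 ≈ 0.921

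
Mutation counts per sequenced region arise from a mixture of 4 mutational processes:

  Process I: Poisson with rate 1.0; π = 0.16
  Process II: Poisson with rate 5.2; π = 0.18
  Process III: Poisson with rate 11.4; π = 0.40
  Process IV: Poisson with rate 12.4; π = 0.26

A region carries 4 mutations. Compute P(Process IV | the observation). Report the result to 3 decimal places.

Apply Bayes' rule: the posterior for each component is proportional to its prior times its likelihood at x.
Component likelihoods at x = 4 mutations:
  f_I = e^(−1.0)·1.0^4/4! = 0.0153283
  f_II = e^(−5.2)·5.2^4/4! = 0.168063
  f_III = e^(−11.4)·11.4^4/4! = 0.00787864
  f_IV = e^(−12.4)·12.4^4/4! = 0.00405718
Unnormalised posteriors:
  π_I·f_I = 0.16 × 0.0153283 = 0.00245253
  π_II·f_II = 0.18 × 0.168063 = 0.0302513
  π_III·f_III = 0.40 × 0.00787864 = 0.00315145
  π_IV·f_IV = 0.26 × 0.00405718 = 0.00105487
Normaliser: 0.00245253 + 0.0302513 + 0.00315145 + 0.00105487 = 0.0369101
P(Process IV | data) = 0.00105487 / 0.0369101 ≈ 0.029

0.029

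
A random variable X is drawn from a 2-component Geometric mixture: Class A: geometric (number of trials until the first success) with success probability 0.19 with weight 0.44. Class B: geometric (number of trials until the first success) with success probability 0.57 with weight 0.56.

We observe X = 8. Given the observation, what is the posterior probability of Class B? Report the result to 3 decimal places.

0.043

By Bayes' theorem, P(k | x) = π_k f_k(x) / Σ_j π_j f_j(x).
Component likelihoods at x = 8:
  L_A = 0.19·(1−0.19)^7 = 0.19·0.228768 = 0.0434659
  L_B = 0.57·(1−0.57)^7 = 0.57·0.00271819 = 0.00154937
Weight by the priors:
  π_A·L_A = 0.44 × 0.0434659 = 0.019125
  π_B·L_B = 0.56 × 0.00154937 = 0.000867645
Sum: 0.019125 + 0.000867645 = 0.0199926
P(Class B | data) ≈ 0.043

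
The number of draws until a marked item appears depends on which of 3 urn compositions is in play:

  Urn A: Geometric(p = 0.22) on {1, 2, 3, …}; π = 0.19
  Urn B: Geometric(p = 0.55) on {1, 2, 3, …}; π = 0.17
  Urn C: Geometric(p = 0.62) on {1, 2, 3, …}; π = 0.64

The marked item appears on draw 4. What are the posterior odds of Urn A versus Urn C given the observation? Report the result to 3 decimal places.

Posterior odds = (π_i f_i(x)) / (π_j f_j(x)); the normalising sum cancels.
Component likelihoods at x = 4:
  f_A = 0.22·(1−0.22)^3 = 0.22·0.474552 = 0.104401
  f_B = 0.55·(1−0.55)^3 = 0.55·0.091125 = 0.0501187
  f_C = 0.62·(1−0.62)^3 = 0.62·0.054872 = 0.0340206
Posterior odds = (π_A·f_A) / (π_C·f_C) = (0.19·0.104401) / (0.64·0.0340206) = 0.0198363 / 0.0217732 ≈ 0.911

0.911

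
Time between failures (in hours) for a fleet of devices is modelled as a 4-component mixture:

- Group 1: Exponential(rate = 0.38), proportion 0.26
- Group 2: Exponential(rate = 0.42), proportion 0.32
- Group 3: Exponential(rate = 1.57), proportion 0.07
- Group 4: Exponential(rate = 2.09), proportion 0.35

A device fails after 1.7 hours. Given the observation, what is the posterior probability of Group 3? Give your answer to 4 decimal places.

Posterior ∝ prior × likelihood, so P(k | x) ∝ π_k f_k(x); normalise over all components.
Component likelihoods at x = 1.7 hours:
  L_1 = 0.199172
  L_2 = 0.205666
  L_3 = 0.108835
  L_4 = 0.0598547
Unnormalised posteriors:
  π_1·L_1 = 0.26 × 0.199172 = 0.0517848
  π_2·L_2 = 0.32 × 0.205666 = 0.0658132
  π_3·L_3 = 0.07 × 0.108835 = 0.00761843
  π_4·L_4 = 0.35 × 0.0598547 = 0.0209491
Normaliser: 0.0517848 + 0.0658132 + 0.00761843 + 0.0209491 = 0.146166
Responsibility of Group 3: 0.00761843 / 0.146166 ≈ 0.0521

0.0521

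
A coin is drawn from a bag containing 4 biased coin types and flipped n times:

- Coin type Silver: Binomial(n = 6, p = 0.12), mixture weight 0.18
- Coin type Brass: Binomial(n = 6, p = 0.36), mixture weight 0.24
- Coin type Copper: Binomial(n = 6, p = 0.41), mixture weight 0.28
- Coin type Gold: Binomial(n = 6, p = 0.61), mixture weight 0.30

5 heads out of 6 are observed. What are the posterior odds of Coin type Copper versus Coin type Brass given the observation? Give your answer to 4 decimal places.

Only the two components matter; the odds are (P(Z=i) f_i(x)) / (P(Z=j) f_j(x)).
Evaluate each component's likelihood at the observed value:
  L_Silver = C(6,5)·0.12^5·0.88^1 = 6·2.48832e-05·0.88 = 0.000131383
  L_Brass = C(6,5)·0.36^5·0.64^1 = 6·0.00604662·0.64 = 0.023219
  L_Copper = C(6,5)·0.41^5·0.59^1 = 6·0.0115856·0.59 = 0.0410131
  L_Gold = C(6,5)·0.61^5·0.39^1 = 6·0.0844596·0.39 = 0.197636
Posterior odds = (P(Z=Copper)·L_Copper) / (P(Z=Brass)·L_Brass) = (0.28·0.0410131) / (0.24·0.023219) = 0.0114837 / 0.00557256 ≈ 2.0608

2.0608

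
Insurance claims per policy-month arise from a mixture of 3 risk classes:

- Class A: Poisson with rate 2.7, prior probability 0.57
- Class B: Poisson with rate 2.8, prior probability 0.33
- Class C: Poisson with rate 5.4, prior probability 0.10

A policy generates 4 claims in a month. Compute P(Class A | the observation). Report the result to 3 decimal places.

By Bayes' theorem, P(k | x) = P(Z=k) f_k(x) / Σ_j P(Z=j) f_j(x).
Component likelihoods at x = 4 claims:
  f_A = e^(−2.7)·2.7^4/4! = 0.148816
  f_B = e^(−2.8)·2.8^4/4! = 0.155739
  f_C = e^(−5.4)·5.4^4/4! = 0.16002
Prior × likelihood for each component:
  P(Z=A)·f_A = 0.57 × 0.148816 = 0.0848249
  P(Z=B)·f_B = 0.33 × 0.155739 = 0.0513937
  P(Z=C)·f_C = 0.10 × 0.16002 = 0.016002
Marginal: 0.0848249 + 0.0513937 + 0.016002 = 0.152221
Responsibility of Class A: 0.0848249 / 0.152221 ≈ 0.557

0.557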